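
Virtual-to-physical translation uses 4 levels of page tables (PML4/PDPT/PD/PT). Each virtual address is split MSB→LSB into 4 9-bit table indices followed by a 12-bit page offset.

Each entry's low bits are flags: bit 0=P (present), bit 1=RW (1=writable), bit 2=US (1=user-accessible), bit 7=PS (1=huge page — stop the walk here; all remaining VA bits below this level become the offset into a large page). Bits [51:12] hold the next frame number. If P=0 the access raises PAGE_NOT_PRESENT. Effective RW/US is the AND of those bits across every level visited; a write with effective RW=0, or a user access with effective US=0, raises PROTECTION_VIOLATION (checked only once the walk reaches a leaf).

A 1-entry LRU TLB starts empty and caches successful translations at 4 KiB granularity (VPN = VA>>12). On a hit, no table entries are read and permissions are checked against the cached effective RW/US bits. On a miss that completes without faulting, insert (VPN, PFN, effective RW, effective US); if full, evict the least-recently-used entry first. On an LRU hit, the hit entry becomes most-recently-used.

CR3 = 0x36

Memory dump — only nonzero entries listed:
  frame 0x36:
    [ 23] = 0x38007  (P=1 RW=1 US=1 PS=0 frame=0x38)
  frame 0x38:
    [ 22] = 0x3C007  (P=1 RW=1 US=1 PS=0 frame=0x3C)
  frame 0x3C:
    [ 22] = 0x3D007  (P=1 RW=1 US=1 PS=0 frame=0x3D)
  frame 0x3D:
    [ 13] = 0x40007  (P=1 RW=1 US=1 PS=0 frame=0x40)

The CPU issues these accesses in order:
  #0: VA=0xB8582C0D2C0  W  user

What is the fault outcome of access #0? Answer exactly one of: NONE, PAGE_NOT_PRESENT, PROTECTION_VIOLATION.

Walk each access:
#0 VA=0xB8582C0D2C0 (w,user):
  [0] read 0x36 idx=23: raw=0x38007 flags P=1 W=1 U=1 S=0
  [1] read 0x38 idx=22: raw=0x3C007 flags P=1 W=1 U=1 S=0
  [2] read 0x3C idx=22: raw=0x3D007 flags P=1 W=1 U=1 S=0
  [3] read 0x3D idx=13: raw=0x40007 flags P=1 W=1 U=1 S=0
  → PA=0x402C0  (4 entries read)

Access #0 fault: NONE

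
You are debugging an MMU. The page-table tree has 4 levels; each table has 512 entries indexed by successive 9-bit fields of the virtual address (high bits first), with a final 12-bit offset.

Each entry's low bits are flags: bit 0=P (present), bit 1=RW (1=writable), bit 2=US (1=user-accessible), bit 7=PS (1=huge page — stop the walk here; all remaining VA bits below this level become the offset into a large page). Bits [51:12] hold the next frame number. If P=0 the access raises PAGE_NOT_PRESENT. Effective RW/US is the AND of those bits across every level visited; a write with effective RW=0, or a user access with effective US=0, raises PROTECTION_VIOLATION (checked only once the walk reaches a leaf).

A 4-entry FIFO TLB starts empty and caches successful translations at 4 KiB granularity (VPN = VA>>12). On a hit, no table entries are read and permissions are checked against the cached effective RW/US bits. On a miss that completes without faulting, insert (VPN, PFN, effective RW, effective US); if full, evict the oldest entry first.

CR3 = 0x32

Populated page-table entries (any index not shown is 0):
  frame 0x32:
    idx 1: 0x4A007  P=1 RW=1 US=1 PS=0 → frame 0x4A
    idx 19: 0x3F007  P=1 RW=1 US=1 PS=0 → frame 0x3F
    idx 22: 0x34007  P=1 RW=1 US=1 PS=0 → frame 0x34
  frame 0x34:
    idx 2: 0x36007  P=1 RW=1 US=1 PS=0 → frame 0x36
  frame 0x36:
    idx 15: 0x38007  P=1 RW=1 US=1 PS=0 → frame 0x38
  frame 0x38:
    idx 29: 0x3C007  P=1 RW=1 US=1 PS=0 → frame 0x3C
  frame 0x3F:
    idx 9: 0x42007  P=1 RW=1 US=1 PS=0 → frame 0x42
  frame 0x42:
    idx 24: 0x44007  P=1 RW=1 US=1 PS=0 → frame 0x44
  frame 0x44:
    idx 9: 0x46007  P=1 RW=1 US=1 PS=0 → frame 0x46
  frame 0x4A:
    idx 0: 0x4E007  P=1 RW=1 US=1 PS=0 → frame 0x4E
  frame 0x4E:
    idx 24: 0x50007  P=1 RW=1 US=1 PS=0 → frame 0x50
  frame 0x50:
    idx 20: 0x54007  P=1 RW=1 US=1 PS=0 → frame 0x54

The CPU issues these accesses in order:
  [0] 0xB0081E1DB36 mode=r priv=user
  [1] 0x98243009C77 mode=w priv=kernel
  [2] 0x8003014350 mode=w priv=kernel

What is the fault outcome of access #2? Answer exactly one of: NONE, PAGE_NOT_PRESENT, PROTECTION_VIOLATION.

Per-access translation:
#0 VA=0xB0081E1DB36 (r,user):
  lvl0: tbl 0x32, slot 22 ⇒ 0x34007 (P1/RW1/US1/PS0)
  lvl1: tbl 0x34, slot 2 ⇒ 0x36007 (P1/RW1/US1/PS0)
  lvl2: tbl 0x36, slot 15 ⇒ 0x38007 (P1/RW1/US1/PS0)
  lvl3: tbl 0x38, slot 29 ⇒ 0x3C007 (P1/RW1/US1/PS0)
  ✓ 0x3CB36  — 4 lookups
#1 VA=0x98243009C77 (w,kernel):
  lvl0: tbl 0x32, slot 19 ⇒ 0x3F007 (P1/RW1/US1/PS0)
  lvl1: tbl 0x3F, slot 9 ⇒ 0x42007 (P1/RW1/US1/PS0)
  lvl2: tbl 0x42, slot 24 ⇒ 0x44007 (P1/RW1/US1/PS0)
  lvl3: tbl 0x44, slot 9 ⇒ 0x46007 (P1/RW1/US1/PS0)
  ✓ 0x46C77  — 4 lookups
#2 VA=0x8003014350 (w,kernel):
  lvl0: tbl 0x32, slot 1 ⇒ 0x4A007 (P1/RW1/US1/PS0)
  lvl1: tbl 0x4A, slot 0 ⇒ 0x4E007 (P1/RW1/US1/PS0)
  lvl2: tbl 0x4E, slot 24 ⇒ 0x50007 (P1/RW1/US1/PS0)
  lvl3: tbl 0x50, slot 20 ⇒ 0x54007 (P1/RW1/US1/PS0)
  ✓ 0x54350  — 4 lookups

Access #2 fault: NONE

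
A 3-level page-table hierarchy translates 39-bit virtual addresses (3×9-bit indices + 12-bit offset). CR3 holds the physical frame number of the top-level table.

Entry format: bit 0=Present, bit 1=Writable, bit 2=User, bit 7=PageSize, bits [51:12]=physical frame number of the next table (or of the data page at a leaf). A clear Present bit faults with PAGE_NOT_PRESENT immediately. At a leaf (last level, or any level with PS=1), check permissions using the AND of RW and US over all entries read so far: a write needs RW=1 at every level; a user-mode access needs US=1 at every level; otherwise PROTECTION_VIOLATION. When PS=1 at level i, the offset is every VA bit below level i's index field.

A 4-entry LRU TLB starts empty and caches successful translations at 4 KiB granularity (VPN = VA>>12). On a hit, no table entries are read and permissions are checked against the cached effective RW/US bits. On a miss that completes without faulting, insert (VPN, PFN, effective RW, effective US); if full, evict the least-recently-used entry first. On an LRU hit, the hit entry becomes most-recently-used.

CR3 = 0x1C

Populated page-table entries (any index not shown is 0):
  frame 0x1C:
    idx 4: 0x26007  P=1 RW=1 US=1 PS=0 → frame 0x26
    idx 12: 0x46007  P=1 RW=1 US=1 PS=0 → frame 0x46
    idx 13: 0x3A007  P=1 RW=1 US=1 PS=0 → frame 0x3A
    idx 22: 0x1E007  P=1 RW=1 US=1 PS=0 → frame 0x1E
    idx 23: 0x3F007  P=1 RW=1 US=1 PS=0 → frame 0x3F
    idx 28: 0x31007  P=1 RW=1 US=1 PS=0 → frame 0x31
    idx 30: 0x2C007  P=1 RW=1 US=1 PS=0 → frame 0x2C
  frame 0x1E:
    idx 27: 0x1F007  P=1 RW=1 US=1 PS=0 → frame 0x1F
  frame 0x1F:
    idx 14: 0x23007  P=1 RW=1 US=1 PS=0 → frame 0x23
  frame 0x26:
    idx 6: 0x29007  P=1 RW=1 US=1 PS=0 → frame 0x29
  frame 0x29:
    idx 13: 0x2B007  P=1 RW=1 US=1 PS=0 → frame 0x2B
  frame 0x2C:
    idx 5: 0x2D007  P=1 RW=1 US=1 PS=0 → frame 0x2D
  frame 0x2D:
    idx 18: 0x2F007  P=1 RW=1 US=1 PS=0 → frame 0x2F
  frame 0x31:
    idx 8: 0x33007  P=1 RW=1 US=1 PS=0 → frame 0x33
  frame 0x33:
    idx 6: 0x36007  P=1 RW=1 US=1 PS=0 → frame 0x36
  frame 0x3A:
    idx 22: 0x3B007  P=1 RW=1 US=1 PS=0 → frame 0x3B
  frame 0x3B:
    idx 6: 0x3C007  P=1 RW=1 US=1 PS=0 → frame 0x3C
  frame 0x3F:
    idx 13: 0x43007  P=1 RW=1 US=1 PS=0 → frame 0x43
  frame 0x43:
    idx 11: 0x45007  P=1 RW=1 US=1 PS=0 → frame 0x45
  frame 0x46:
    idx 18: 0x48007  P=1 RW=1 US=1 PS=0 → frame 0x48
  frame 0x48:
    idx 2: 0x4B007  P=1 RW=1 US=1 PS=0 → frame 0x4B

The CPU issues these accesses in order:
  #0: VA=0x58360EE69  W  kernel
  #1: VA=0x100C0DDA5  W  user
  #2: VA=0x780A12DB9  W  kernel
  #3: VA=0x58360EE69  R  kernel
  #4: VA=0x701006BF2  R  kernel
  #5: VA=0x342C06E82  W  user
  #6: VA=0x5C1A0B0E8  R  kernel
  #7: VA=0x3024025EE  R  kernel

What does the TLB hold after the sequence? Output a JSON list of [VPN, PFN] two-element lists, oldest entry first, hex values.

Per-access translation:
#0 VA=0x58360EE69 (w,kernel):
  L0 @0x1C[22] → 0x1E007  P=1,RW=1,US=1,PS=0
  L1 @0x1E[27] → 0x1F007  P=1,RW=1,US=1,PS=0
  L2 @0x1F[14] → 0x23007  P=1,RW=1,US=1,PS=0
  ✓ 0x23E69  — 3 lookups
#1 VA=0x100C0DDA5 (w,user):
  L0 @0x1C[4] → 0x26007  P=1,RW=1,US=1,PS=0
  L1 @0x26[6] → 0x29007  P=1,RW=1,US=1,PS=0
  L2 @0x29[13] → 0x2B007  P=1,RW=1,US=1,PS=0
  ✓ 0x2BDA5  — 3 lookups
#2 VA=0x780A12DB9 (w,kernel):
  L0 @0x1C[30] → 0x2C007  P=1,RW=1,US=1,PS=0
  L1 @0x2C[5] → 0x2D007  P=1,RW=1,US=1,PS=0
  L2 @0x2D[18] → 0x2F007  P=1,RW=1,US=1,PS=0
  ✓ 0x2FDB9  — 3 lookups
#3 VA=0x58360EE69 (r,kernel):
  TLB hit vpn=0x58360E → PA=0x23E69
#4 VA=0x701006BF2 (r,kernel):
  L0 @0x1C[28] → 0x31007  P=1,RW=1,US=1,PS=0
  L1 @0x31[8] → 0x33007  P=1,RW=1,US=1,PS=0
  L2 @0x33[6] → 0x36007  P=1,RW=1,US=1,PS=0
  ✓ 0x36BF2  — 3 lookups
#5 VA=0x342C06E82 (w,user):
  L0 @0x1C[13] → 0x3A007  P=1,RW=1,US=1,PS=0
  L1 @0x3A[22] → 0x3B007  P=1,RW=1,US=1,PS=0
  L2 @0x3B[6] → 0x3C007  P=1,RW=1,US=1,PS=0
  ✓ 0x3CE82  — 3 lookups
#6 VA=0x5C1A0B0E8 (r,kernel):
  L0 @0x1C[23] → 0x3F007  P=1,RW=1,US=1,PS=0
  L1 @0x3F[13] → 0x43007  P=1,RW=1,US=1,PS=0
  L2 @0x43[11] → 0x45007  P=1,RW=1,US=1,PS=0
  ✓ 0x450E8  — 3 lookups
#7 VA=0x3024025EE (r,kernel):
  L0 @0x1C[12] → 0x46007  P=1,RW=1,US=1,PS=0
  L1 @0x46[18] → 0x48007  P=1,RW=1,US=1,PS=0
  L2 @0x48[2] → 0x4B007  P=1,RW=1,US=1,PS=0
  ✓ 0x4B5EE  — 3 lookups

TLB: [["0x701006", "0x36"], ["0x342C06", "0x3C"], ["0x5C1A0B", "0x45"], ["0x302402", "0x4B"]]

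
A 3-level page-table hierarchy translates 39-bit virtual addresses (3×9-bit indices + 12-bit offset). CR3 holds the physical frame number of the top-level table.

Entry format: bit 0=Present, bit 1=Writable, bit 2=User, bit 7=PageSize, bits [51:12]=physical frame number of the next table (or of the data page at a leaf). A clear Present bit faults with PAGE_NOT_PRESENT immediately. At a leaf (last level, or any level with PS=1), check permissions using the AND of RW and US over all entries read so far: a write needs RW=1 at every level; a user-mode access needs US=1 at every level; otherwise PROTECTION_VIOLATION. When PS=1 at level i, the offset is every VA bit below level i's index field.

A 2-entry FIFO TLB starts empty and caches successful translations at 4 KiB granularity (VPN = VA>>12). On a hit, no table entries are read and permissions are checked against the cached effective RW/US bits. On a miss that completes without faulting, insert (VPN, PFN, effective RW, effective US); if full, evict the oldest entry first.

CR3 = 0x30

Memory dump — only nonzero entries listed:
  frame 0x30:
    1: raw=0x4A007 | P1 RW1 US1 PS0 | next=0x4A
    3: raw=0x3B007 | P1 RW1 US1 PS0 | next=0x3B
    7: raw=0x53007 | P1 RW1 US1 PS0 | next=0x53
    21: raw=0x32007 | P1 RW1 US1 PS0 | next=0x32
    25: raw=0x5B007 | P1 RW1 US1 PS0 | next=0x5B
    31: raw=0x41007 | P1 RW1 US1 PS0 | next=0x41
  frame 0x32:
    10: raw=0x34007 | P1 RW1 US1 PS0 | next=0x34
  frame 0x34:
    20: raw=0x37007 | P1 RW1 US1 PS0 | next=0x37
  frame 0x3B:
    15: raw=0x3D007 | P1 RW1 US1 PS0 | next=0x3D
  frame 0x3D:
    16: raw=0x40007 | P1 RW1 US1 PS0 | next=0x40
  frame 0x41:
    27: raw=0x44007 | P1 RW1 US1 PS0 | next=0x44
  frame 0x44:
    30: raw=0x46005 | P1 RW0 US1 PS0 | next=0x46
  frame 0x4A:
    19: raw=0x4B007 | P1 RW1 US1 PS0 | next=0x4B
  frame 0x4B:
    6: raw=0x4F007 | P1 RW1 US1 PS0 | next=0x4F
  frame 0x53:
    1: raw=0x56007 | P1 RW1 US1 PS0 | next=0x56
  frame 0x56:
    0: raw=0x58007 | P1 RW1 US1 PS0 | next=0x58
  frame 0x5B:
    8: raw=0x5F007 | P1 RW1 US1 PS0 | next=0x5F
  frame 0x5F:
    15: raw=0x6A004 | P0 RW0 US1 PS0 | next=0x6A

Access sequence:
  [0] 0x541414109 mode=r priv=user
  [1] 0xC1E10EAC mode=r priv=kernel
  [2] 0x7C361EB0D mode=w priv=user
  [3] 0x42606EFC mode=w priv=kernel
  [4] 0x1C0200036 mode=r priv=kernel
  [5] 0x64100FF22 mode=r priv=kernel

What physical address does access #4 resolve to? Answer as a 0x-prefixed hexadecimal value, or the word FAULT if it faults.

Walk each access:
#0 VA=0x541414109 (r,user):
  L0 @0x30[21] → 0x32007  P=1,RW=1,US=1,PS=0
  L1 @0x32[10] → 0x34007  P=1,RW=1,US=1,PS=0
  L2 @0x34[20] → 0x37007  P=1,RW=1,US=1,PS=0
  → PA=0x37109  (3 entries read)
#1 VA=0xC1E10EAC (r,kernel):
  L0 @0x30[3] → 0x3B007  P=1,RW=1,US=1,PS=0
  L1 @0x3B[15] → 0x3D007  P=1,RW=1,US=1,PS=0
  L2 @0x3D[16] → 0x40007  P=1,RW=1,US=1,PS=0
  → PA=0x40EAC  (3 entries read)
#2 VA=0x7C361EB0D (w,user):
  L0 @0x30[31] → 0x41007  P=1,RW=1,US=1,PS=0
  L1 @0x41[27] → 0x44007  P=1,RW=1,US=1,PS=0
  L2 @0x44[30] → 0x46005  P=1,RW=0,US=1,PS=0
  ✗ PROTECTION_VIOLATION  [3 reads]
#3 VA=0x42606EFC (w,kernel):
  L0 @0x30[1] → 0x4A007  P=1,RW=1,US=1,PS=0
  L1 @0x4A[19] → 0x4B007  P=1,RW=1,US=1,PS=0
  L2 @0x4B[6] → 0x4F007  P=1,RW=1,US=1,PS=0
  → PA=0x4FEFC  (3 entries read)
#4 VA=0x1C0200036 (r,kernel):
  L0 @0x30[7] → 0x53007  P=1,RW=1,US=1,PS=0
  L1 @0x53[1] → 0x56007  P=1,RW=1,US=1,PS=0
  L2 @0x56[0] → 0x58007  P=1,RW=1,US=1,PS=0
  → PA=0x58036  (3 entries read)
#5 VA=0x64100FF22 (r,kernel):
  L0 @0x30[25] → 0x5B007  P=1,RW=1,US=1,PS=0
  L1 @0x5B[8] → 0x5F007  P=1,RW=1,US=1,PS=0
  L2 @0x5F[15] → 0x6A004  P=0,RW=0,US=1,PS=0
  ✗ PAGE_NOT_PRESENT  [3 reads]

Access #4 PA: 0x58036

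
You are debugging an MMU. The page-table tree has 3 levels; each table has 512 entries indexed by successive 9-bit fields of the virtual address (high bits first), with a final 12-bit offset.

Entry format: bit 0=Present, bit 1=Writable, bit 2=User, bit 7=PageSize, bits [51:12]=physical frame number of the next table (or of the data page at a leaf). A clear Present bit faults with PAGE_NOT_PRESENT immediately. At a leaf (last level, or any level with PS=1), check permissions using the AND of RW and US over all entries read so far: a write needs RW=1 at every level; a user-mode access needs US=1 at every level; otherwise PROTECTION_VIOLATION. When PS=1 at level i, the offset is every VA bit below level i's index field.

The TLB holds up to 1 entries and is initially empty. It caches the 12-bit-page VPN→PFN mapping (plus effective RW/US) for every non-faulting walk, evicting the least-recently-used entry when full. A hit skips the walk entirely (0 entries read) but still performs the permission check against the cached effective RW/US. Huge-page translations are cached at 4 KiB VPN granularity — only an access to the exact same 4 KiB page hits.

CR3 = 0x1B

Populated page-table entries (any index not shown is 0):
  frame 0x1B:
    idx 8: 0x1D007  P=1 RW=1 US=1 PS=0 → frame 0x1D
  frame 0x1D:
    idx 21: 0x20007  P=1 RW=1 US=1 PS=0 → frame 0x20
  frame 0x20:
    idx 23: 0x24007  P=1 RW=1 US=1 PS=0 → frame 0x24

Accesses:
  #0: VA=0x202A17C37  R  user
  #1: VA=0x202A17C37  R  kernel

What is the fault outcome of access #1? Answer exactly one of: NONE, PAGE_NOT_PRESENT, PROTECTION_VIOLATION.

Trace:
#0 VA=0x202A17C37 (r,user):
  L0: frame=0x1B idx=8 entry=0x1D007 [P=1 RW=1 US=1 PS=0]
  L1: frame=0x1D idx=21 entry=0x20007 [P=1 RW=1 US=1 PS=0]
  L2: frame=0x20 idx=23 entry=0x24007 [P=1 RW=1 US=1 PS=0]
  ✓ 0x24C37  — 3 lookups
#1 VA=0x202A17C37 (r,kernel):
  TLB hit vpn=0x202A17 → PA=0x24C37

Access #1 fault: NONE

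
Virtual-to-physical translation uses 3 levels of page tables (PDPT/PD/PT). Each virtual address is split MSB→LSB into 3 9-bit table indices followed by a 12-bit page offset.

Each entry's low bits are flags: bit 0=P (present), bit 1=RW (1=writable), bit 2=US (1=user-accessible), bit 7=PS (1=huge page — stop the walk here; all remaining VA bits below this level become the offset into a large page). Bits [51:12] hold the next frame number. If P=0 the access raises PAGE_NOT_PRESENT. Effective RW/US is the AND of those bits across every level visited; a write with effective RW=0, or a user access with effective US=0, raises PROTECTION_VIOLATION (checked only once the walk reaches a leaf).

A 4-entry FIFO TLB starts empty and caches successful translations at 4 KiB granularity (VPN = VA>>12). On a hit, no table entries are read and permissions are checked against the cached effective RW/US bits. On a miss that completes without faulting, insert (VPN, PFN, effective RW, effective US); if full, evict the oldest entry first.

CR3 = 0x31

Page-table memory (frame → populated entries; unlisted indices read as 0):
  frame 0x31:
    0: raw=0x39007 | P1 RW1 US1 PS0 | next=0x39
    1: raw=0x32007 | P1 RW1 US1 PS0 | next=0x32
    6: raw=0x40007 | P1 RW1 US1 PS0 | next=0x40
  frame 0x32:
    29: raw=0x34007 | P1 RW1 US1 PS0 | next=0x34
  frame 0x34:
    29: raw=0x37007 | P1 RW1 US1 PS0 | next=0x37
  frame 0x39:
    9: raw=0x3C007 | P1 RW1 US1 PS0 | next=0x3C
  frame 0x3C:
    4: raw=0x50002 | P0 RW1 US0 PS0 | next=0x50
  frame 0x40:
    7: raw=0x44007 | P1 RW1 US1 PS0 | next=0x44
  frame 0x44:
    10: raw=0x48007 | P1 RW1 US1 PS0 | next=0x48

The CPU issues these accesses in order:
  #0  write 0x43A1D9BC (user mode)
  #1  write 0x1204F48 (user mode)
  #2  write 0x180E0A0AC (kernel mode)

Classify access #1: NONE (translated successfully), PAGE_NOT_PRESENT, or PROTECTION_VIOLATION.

Per-access translation:
#0 VA=0x43A1D9BC (w,user):
  lvl0: tbl 0x31, slot 1 ⇒ 0x32007 (P1/RW1/US1/PS0)
  lvl1: tbl 0x32, slot 29 ⇒ 0x34007 (P1/RW1/US1/PS0)
  lvl2: tbl 0x34, slot 29 ⇒ 0x37007 (P1/RW1/US1/PS0)
  → PA=0x379BC  (3 entries read)
#1 VA=0x1204F48 (w,user):
  lvl0: tbl 0x31, slot 0 ⇒ 0x39007 (P1/RW1/US1/PS0)
  lvl1: tbl 0x39, slot 9 ⇒ 0x3C007 (P1/RW1/US1/PS0)
  lvl2: tbl 0x3C, slot 4 ⇒ 0x50002 (P0/RW1/US0/PS0)
  ✗ PAGE_NOT_PRESENT  [3 reads]
#2 VA=0x180E0A0AC (w,kernel):
  lvl0: tbl 0x31, slot 6 ⇒ 0x40007 (P1/RW1/US1/PS0)
  lvl1: tbl 0x40, slot 7 ⇒ 0x44007 (P1/RW1/US1/PS0)
  lvl2: tbl 0x44, slot 10 ⇒ 0x48007 (P1/RW1/US1/PS0)
  → PA=0x480AC  (3 entries read)

Access #1 fault: PAGE_NOT_PRESENT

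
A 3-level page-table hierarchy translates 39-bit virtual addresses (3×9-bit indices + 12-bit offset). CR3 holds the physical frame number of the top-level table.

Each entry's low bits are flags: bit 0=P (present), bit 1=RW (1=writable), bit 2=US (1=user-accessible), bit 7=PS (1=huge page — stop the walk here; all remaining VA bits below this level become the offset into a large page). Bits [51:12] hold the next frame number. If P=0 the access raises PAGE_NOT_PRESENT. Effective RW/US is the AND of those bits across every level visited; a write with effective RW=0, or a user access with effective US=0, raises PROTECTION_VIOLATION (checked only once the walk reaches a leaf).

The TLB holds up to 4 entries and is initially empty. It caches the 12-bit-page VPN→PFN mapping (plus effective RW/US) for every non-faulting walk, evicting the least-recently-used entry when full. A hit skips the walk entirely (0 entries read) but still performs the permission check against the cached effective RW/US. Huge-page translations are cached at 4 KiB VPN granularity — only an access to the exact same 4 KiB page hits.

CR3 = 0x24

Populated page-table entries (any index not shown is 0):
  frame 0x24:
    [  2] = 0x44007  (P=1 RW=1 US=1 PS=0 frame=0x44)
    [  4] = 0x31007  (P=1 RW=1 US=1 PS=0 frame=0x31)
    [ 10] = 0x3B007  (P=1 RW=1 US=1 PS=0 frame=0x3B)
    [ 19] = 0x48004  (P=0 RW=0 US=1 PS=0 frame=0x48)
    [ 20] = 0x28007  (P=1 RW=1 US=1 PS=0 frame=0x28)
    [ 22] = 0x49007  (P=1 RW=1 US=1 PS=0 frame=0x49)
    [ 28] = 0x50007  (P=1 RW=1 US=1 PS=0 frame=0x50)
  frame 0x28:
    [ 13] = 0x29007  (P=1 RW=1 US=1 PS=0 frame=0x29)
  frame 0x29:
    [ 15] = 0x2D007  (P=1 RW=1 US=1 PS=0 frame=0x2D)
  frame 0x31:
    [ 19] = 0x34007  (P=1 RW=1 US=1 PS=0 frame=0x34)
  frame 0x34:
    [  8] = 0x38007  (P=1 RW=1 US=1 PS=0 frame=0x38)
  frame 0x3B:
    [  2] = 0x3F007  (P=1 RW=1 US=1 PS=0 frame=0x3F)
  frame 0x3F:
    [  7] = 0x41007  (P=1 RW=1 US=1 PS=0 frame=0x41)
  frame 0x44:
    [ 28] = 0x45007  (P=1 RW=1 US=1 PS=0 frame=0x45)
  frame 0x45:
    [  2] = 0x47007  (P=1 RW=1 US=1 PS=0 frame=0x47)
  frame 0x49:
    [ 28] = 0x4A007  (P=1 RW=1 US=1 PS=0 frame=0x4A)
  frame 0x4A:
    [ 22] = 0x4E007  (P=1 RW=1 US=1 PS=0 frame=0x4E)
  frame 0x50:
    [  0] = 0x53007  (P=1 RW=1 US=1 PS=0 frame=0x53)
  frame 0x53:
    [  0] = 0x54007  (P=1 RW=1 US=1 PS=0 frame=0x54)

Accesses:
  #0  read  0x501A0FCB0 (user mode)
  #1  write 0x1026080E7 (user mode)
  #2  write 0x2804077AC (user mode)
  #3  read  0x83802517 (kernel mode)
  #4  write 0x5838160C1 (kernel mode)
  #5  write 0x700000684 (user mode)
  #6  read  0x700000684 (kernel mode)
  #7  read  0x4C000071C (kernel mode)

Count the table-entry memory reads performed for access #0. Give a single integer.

Trace:
#0 VA=0x501A0FCB0 (r,user):
  L0: frame=0x24 idx=20 entry=0x28007 [P=1 RW=1 US=1 PS=0]
  L1: frame=0x28 idx=13 entry=0x29007 [P=1 RW=1 US=1 PS=0]
  L2: frame=0x29 idx=15 entry=0x2D007 [P=1 RW=1 US=1 PS=0]
  ⇒ phys 0x2DCB0  [3 reads]
#1 VA=0x1026080E7 (w,user):
  L0: frame=0x24 idx=4 entry=0x31007 [P=1 RW=1 US=1 PS=0]
  L1: frame=0x31 idx=19 entry=0x34007 [P=1 RW=1 US=1 PS=0]
  L2: frame=0x34 idx=8 entry=0x38007 [P=1 RW=1 US=1 PS=0]
  ⇒ phys 0x380E7  [3 reads]
#2 VA=0x2804077AC (w,user):
  L0: frame=0x24 idx=10 entry=0x3B007 [P=1 RW=1 US=1 PS=0]
  L1: frame=0x3B idx=2 entry=0x3F007 [P=1 RW=1 US=1 PS=0]
  L2: frame=0x3F idx=7 entry=0x41007 [P=1 RW=1 US=1 PS=0]
  ⇒ phys 0x417AC  [3 reads]
#3 VA=0x83802517 (r,kernel):
  L0: frame=0x24 idx=2 entry=0x44007 [P=1 RW=1 US=1 PS=0]
  L1: frame=0x44 idx=28 entry=0x45007 [P=1 RW=1 US=1 PS=0]
  L2: frame=0x45 idx=2 entry=0x47007 [P=1 RW=1 US=1 PS=0]
  ⇒ phys 0x47517  [3 reads]
#4 VA=0x5838160C1 (w,kernel):
  L0: frame=0x24 idx=22 entry=0x49007 [P=1 RW=1 US=1 PS=0]
  L1: frame=0x49 idx=28 entry=0x4A007 [P=1 RW=1 US=1 PS=0]
  L2: frame=0x4A idx=22 entry=0x4E007 [P=1 RW=1 US=1 PS=0]
  ⇒ phys 0x4E0C1  [3 reads]
#5 VA=0x700000684 (w,user):
  L0: frame=0x24 idx=28 entry=0x50007 [P=1 RW=1 US=1 PS=0]
  L1: frame=0x50 idx=0 entry=0x53007 [P=1 RW=1 US=1 PS=0]
  L2: frame=0x53 idx=0 entry=0x54007 [P=1 RW=1 US=1 PS=0]
  ⇒ phys 0x54684  [3 reads]
#6 VA=0x700000684 (r,kernel):
  TLB hit vpn=0x700000 → PA=0x54684
#7 VA=0x4C000071C (r,kernel):
  L0: frame=0x24 idx=19 entry=0x48004 [P=0 RW=0 US=1 PS=0]
  ⇒ fault: PAGE_NOT_PRESENT  — 1 lookups

Entries read for #0: 3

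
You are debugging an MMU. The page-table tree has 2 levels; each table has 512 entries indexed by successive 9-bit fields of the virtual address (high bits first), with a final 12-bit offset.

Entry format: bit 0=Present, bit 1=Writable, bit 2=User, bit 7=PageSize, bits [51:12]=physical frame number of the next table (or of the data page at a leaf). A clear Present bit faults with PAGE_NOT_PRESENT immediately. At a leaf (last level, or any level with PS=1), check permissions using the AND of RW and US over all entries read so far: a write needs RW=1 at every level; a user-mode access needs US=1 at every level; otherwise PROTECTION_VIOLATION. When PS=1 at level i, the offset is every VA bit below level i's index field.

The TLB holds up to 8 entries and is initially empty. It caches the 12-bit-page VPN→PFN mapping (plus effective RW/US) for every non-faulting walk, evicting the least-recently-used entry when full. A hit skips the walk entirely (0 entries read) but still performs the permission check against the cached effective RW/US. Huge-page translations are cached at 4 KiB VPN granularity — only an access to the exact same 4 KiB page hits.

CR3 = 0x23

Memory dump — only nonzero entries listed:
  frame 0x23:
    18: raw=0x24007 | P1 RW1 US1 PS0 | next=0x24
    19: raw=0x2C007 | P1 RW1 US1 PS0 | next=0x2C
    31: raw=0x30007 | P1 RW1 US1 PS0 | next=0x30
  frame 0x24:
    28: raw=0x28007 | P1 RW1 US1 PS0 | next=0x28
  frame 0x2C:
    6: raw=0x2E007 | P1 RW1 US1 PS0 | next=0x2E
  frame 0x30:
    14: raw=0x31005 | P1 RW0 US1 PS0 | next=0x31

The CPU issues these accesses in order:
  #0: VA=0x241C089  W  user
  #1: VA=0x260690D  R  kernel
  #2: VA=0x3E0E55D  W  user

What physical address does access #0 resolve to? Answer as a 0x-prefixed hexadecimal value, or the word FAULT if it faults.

Per-access translation:
#0 VA=0x241C089 (w,user):
  L0 @0x23[18] → 0x24007  P=1,RW=1,US=1,PS=0
  L1 @0x24[28] → 0x28007  P=1,RW=1,US=1,PS=0
  → PA=0x28089  (2 entries read)
#1 VA=0x260690D (r,kernel):
  L0 @0x23[19] → 0x2C007  P=1,RW=1,US=1,PS=0
  L1 @0x2C[6] → 0x2E007  P=1,RW=1,US=1,PS=0
  → PA=0x2E90D  (2 entries read)
#2 VA=0x3E0E55D (w,user):
  L0 @0x23[31] → 0x30007  P=1,RW=1,US=1,PS=0
  L1 @0x30[14] → 0x31005  P=1,RW=0,US=1,PS=0
  → PROTECTION_VIOLATION  (2 entries read)

Access #0 PA: 0x28089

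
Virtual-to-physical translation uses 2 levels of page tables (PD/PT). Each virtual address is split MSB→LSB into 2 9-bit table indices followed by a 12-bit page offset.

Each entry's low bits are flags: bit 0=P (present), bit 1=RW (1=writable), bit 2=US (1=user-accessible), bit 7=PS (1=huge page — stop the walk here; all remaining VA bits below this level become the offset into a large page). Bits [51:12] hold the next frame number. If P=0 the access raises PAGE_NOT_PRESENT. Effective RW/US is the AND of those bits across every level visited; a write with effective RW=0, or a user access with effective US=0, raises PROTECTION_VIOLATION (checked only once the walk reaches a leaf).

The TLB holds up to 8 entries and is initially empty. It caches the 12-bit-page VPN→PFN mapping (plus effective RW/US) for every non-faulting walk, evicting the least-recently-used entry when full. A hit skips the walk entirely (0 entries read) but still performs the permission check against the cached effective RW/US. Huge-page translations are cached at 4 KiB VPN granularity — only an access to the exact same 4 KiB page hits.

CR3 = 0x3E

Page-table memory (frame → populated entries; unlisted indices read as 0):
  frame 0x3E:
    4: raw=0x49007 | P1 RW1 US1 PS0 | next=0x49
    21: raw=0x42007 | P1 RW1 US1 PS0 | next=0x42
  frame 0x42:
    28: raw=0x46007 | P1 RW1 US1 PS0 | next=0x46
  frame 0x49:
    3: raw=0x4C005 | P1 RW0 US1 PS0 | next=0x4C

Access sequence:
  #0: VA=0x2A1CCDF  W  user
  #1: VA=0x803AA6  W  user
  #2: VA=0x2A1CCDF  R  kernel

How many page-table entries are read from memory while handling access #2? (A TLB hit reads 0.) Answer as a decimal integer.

Walk each access:
#0 VA=0x2A1CCDF (w,user):
  L0: frame=0x3E idx=21 entry=0x42007 [P=1 RW=1 US=1 PS=0]
  L1: frame=0x42 idx=28 entry=0x46007 [P=1 RW=1 US=1 PS=0]
  ⇒ phys 0x46CDF  [2 reads]
#1 VA=0x803AA6 (w,user):
  L0: frame=0x3E idx=4 entry=0x49007 [P=1 RW=1 US=1 PS=0]
  L1: frame=0x49 idx=3 entry=0x4C005 [P=1 RW=0 US=1 PS=0]
  → PROTECTION_VIOLATION  (2 entries read)
#2 VA=0x2A1CCDF (r,kernel):
  TLB hit vpn=0x2A1C → PA=0x46CDF

Entries read for #2: 0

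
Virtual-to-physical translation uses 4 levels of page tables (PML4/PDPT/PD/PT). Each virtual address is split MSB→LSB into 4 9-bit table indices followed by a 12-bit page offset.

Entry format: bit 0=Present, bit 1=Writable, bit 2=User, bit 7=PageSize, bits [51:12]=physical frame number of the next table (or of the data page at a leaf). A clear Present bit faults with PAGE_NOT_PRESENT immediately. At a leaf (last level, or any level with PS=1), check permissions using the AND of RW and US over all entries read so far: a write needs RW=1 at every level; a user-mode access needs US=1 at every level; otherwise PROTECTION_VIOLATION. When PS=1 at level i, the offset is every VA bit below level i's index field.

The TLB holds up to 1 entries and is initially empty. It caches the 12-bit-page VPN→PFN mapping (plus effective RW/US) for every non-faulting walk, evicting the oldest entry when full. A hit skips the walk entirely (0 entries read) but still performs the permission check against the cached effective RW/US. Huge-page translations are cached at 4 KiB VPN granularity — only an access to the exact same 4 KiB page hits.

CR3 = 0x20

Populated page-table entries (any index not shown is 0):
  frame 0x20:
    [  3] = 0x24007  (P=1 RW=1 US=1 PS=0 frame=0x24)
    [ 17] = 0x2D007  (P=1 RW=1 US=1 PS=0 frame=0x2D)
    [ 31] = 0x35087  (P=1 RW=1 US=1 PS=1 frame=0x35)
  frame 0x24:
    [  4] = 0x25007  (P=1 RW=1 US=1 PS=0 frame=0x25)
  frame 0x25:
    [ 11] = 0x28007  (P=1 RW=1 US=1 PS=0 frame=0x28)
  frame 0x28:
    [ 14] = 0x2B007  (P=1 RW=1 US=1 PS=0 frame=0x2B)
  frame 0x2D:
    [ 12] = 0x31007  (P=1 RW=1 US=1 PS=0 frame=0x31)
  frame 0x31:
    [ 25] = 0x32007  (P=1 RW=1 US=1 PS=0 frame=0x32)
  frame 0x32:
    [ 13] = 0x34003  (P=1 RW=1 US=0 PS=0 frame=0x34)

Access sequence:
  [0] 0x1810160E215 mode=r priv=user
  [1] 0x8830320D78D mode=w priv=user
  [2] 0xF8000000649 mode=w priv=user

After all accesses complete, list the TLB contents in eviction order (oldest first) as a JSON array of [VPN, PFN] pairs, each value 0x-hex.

Walk each access:
#0 VA=0x1810160E215 (r,user):
  [0] read 0x20 idx=3: raw=0x24007 flags P=1 W=1 U=1 S=0
  [1] read 0x24 idx=4: raw=0x25007 flags P=1 W=1 U=1 S=0
  [2] read 0x25 idx=11: raw=0x28007 flags P=1 W=1 U=1 S=0
  [3] read 0x28 idx=14: raw=0x2B007 flags P=1 W=1 U=1 S=0
  → PA=0x2B215  (4 entries read)
#1 VA=0x8830320D78D (w,user):
  [0] read 0x20 idx=17: raw=0x2D007 flags P=1 W=1 U=1 S=0
  [1] read 0x2D idx=12: raw=0x31007 flags P=1 W=1 U=1 S=0
  [2] read 0x31 idx=25: raw=0x32007 flags P=1 W=1 U=1 S=0
  [3] read 0x32 idx=13: raw=0x34003 flags P=1 W=1 U=0 S=0
  ✗ PROTECTION_VIOLATION  [4 reads]
#2 VA=0xF8000000649 (w,user):
  [0] read 0x20 idx=31: raw=0x35087 flags P=1 W=1 U=1 S=1
  → PA=0x35649 (huge @L0)  (1 entries read)

TLB: [["0xF8000000", "0x35"]]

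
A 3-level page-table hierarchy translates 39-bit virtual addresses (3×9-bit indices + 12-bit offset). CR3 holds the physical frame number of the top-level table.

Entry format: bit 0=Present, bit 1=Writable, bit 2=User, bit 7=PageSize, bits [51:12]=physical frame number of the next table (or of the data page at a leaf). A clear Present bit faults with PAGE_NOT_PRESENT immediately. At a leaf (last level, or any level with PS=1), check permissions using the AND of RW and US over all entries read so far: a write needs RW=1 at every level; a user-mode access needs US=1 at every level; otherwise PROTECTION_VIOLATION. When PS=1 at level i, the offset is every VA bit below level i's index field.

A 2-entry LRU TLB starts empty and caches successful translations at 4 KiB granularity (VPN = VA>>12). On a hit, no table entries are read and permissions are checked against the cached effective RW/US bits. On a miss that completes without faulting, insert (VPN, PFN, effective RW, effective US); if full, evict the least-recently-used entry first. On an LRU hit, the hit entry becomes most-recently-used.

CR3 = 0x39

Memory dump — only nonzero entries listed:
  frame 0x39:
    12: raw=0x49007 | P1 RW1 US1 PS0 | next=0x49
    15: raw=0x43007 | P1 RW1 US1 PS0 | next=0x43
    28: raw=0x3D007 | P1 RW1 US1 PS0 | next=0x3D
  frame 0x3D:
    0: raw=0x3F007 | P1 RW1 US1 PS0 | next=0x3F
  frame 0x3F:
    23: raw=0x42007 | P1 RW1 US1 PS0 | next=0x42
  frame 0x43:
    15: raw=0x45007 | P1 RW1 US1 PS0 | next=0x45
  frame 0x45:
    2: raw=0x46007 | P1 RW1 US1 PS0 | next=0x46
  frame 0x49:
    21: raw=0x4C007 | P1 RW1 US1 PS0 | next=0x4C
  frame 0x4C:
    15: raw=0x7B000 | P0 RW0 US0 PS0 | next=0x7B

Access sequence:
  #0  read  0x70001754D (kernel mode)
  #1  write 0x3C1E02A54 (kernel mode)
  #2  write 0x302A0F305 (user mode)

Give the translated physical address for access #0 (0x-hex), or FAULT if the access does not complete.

Trace:
#0 VA=0x70001754D (r,kernel):
  L0: frame=0x39 idx=28 entry=0x3D007 [P=1 RW=1 US=1 PS=0]
  L1: frame=0x3D idx=0 entry=0x3F007 [P=1 RW=1 US=1 PS=0]
  L2: frame=0x3F idx=23 entry=0x42007 [P=1 RW=1 US=1 PS=0]
  ⇒ phys 0x4254D  [3 reads]
#1 VA=0x3C1E02A54 (w,kernel):
  L0: frame=0x39 idx=15 entry=0x43007 [P=1 RW=1 US=1 PS=0]
  L1: frame=0x43 idx=15 entry=0x45007 [P=1 RW=1 US=1 PS=0]
  L2: frame=0x45 idx=2 entry=0x46007 [P=1 RW=1 US=1 PS=0]
  ⇒ phys 0x46A54  [3 reads]
#2 VA=0x302A0F305 (w,user):
  L0: frame=0x39 idx=12 entry=0x49007 [P=1 RW=1 US=1 PS=0]
  L1: frame=0x49 idx=21 entry=0x4C007 [P=1 RW=1 US=1 PS=0]
  L2: frame=0x4C idx=15 entry=0x7B000 [P=0 RW=0 US=0 PS=0]
  ✗ PAGE_NOT_PRESENT  [3 reads]

Access #0 PA: 0x4254D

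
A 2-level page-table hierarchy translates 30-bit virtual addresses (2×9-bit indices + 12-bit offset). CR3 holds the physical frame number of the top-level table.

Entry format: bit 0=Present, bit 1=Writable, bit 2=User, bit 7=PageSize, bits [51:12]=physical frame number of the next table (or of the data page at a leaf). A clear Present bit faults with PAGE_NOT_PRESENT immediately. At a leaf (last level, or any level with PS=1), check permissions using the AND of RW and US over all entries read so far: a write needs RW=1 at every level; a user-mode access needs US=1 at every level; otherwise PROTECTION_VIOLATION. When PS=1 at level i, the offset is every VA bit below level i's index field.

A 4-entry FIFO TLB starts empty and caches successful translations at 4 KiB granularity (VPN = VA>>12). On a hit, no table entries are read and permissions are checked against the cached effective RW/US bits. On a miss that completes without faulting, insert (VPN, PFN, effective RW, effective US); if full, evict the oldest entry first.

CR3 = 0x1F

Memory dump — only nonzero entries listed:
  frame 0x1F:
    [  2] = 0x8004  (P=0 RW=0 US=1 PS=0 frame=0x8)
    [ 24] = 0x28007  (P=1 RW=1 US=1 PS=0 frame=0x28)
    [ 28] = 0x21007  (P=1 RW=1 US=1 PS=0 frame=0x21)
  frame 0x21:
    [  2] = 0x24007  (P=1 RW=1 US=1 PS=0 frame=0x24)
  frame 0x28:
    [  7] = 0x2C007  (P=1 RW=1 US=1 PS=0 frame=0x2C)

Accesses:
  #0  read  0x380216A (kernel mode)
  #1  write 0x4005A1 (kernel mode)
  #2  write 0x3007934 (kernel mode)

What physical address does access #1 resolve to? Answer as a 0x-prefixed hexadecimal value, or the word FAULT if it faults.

Walk each access:
#0 VA=0x380216A (r,kernel):
  L0 @0x1F[28] → 0x21007  P=1,RW=1,US=1,PS=0
  L1 @0x21[2] → 0x24007  P=1,RW=1,US=1,PS=0
  → PA=0x2416A  (2 entries read)
#1 VA=0x4005A1 (w,kernel):
  L0 @0x1F[2] → 0x8004  P=0,RW=0,US=1,PS=0
  ✗ PAGE_NOT_PRESENT  [1 reads]
#2 VA=0x3007934 (w,kernel):
  L0 @0x1F[24] → 0x28007  P=1,RW=1,US=1,PS=0
  L1 @0x28[7] → 0x2C007  P=1,RW=1,US=1,PS=0
  → PA=0x2C934  (2 entries read)

Access #1 PA: FAULT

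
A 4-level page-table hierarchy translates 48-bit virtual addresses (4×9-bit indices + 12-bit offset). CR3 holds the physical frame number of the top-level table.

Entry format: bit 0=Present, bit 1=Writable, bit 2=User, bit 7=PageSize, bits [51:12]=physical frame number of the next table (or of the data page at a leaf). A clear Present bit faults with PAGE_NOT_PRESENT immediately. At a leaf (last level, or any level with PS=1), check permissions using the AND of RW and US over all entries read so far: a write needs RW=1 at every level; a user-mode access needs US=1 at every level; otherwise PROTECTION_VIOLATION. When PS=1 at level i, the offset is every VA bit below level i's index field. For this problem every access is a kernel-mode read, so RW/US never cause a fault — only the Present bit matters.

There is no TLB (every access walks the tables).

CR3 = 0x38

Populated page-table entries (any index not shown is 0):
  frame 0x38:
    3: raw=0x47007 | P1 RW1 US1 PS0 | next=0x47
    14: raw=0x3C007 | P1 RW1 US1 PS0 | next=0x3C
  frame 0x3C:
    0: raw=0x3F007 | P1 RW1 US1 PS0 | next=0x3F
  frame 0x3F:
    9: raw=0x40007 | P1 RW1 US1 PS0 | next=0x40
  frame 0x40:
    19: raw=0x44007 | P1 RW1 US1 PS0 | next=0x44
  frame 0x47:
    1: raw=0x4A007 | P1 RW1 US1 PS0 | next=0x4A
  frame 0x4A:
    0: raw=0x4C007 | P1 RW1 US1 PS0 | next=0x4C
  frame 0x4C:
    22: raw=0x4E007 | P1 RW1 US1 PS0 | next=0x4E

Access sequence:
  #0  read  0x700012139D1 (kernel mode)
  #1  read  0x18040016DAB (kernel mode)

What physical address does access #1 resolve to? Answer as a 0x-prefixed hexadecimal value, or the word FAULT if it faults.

Walk each access:
#0 VA=0x700012139D1 (r,kernel):
  lvl0: tbl 0x38, slot 14 ⇒ 0x3C007 (P1/RW1/US1/PS0)
  lvl1: tbl 0x3C, slot 0 ⇒ 0x3F007 (P1/RW1/US1/PS0)
  lvl2: tbl 0x3F, slot 9 ⇒ 0x40007 (P1/RW1/US1/PS0)
  lvl3: tbl 0x40, slot 19 ⇒ 0x44007 (P1/RW1/US1/PS0)
  ⇒ phys 0x449D1  [4 reads]
#1 VA=0x18040016DAB (r,kernel):
  lvl0: tbl 0x38, slot 3 ⇒ 0x47007 (P1/RW1/US1/PS0)
  lvl1: tbl 0x47, slot 1 ⇒ 0x4A007 (P1/RW1/US1/PS0)
  lvl2: tbl 0x4A, slot 0 ⇒ 0x4C007 (P1/RW1/US1/PS0)
  lvl3: tbl 0x4C, slot 22 ⇒ 0x4E007 (P1/RW1/US1/PS0)
  ⇒ phys 0x4EDAB  [4 reads]

Access #1 PA: 0x4EDAB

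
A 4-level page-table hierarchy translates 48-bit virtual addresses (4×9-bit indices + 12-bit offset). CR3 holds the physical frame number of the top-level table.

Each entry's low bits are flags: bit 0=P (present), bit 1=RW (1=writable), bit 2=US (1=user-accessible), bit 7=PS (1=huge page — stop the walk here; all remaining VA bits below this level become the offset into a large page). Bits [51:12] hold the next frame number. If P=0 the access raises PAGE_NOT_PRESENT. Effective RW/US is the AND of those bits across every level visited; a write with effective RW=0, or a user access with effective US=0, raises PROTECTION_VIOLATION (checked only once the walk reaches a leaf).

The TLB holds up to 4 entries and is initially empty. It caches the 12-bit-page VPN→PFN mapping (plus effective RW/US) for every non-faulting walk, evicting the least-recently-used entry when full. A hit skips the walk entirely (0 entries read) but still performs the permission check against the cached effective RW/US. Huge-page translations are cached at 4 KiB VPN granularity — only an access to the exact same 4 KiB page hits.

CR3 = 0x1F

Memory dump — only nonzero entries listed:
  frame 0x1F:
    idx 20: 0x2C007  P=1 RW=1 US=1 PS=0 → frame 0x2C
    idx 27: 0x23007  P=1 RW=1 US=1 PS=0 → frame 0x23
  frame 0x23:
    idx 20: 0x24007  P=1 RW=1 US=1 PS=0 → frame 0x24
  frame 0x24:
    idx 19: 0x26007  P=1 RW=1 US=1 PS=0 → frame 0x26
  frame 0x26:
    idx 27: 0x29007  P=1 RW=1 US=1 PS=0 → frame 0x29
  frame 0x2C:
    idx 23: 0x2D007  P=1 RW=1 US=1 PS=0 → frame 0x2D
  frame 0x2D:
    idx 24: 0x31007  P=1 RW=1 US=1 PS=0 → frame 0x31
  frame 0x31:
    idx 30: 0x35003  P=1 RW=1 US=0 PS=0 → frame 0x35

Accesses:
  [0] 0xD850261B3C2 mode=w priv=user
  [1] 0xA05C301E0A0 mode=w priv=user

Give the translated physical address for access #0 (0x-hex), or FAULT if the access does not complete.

Trace:
#0 VA=0xD850261B3C2 (w,user):
  L0: frame=0x1F idx=27 entry=0x23007 [P=1 RW=1 US=1 PS=0]
  L1: frame=0x23 idx=20 entry=0x24007 [P=1 RW=1 US=1 PS=0]
  L2: frame=0x24 idx=19 entry=0x26007 [P=1 RW=1 US=1 PS=0]
  L3: frame=0x26 idx=27 entry=0x29007 [P=1 RW=1 US=1 PS=0]
  ⇒ phys 0x293C2  [4 reads]
#1 VA=0xA05C301E0A0 (w,user):
  L0: frame=0x1F idx=20 entry=0x2C007 [P=1 RW=1 US=1 PS=0]
  L1: frame=0x2C idx=23 entry=0x2D007 [P=1 RW=1 US=1 PS=0]
  L2: frame=0x2D idx=24 entry=0x31007 [P=1 RW=1 US=1 PS=0]
  L3: frame=0x31 idx=30 entry=0x35003 [P=1 RW=1 US=0 PS=0]
  ⇒ fault: PROTECTION_VIOLATION  — 4 lookups

Access #0 PA: 0x293C2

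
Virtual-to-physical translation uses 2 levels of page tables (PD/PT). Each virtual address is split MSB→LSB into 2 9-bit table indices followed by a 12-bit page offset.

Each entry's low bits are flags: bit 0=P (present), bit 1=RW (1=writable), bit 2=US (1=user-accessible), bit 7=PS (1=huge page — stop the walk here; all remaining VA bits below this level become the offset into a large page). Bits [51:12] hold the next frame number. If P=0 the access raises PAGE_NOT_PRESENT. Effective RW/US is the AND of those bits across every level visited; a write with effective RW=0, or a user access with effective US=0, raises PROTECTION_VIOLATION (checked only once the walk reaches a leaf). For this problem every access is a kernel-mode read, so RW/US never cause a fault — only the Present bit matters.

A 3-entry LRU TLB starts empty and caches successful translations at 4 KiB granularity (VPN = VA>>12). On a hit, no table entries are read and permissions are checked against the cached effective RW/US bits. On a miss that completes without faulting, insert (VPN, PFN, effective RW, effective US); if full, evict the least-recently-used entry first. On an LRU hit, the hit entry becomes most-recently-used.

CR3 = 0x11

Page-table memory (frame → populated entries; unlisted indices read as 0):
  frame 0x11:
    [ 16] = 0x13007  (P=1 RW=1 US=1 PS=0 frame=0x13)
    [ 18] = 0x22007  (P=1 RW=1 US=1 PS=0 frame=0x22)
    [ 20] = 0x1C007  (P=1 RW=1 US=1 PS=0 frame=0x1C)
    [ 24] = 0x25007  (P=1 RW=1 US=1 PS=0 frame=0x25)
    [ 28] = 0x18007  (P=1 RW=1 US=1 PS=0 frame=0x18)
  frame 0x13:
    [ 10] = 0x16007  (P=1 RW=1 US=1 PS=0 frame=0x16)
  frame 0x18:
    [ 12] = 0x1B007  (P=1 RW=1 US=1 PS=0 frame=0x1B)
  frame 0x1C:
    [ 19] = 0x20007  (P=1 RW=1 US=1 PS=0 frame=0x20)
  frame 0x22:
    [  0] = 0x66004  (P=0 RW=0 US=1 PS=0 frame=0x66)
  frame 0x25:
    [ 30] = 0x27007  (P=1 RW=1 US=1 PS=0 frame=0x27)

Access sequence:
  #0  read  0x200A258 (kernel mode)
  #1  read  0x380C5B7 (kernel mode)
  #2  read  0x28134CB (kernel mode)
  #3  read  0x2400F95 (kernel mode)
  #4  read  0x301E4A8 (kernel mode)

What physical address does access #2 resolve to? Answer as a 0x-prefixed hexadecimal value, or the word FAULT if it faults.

Per-access translation:
#0 VA=0x200A258 (r,kernel):
  L0: frame=0x11 idx=16 entry=0x13007 [P=1 RW=1 US=1 PS=0]
  L1: frame=0x13 idx=10 entry=0x16007 [P=1 RW=1 US=1 PS=0]
  → PA=0x16258  (2 entries read)
#1 VA=0x380C5B7 (r,kernel):
  L0: frame=0x11 idx=28 entry=0x18007 [P=1 RW=1 US=1 PS=0]
  L1: frame=0x18 idx=12 entry=0x1B007 [P=1 RW=1 US=1 PS=0]
  → PA=0x1B5B7  (2 entries read)
#2 VA=0x28134CB (r,kernel):
  L0: frame=0x11 idx=20 entry=0x1C007 [P=1 RW=1 US=1 PS=0]
  L1: frame=0x1C idx=19 entry=0x20007 [P=1 RW=1 US=1 PS=0]
  → PA=0x204CB  (2 entries read)
#3 VA=0x2400F95 (r,kernel):
  L0: frame=0x11 idx=18 entry=0x22007 [P=1 RW=1 US=1 PS=0]
  L1: frame=0x22 idx=0 entry=0x66004 [P=0 RW=0 US=1 PS=0]
  ✗ PAGE_NOT_PRESENT  [2 reads]
#4 VA=0x301E4A8 (r,kernel):
  L0: frame=0x11 idx=24 entry=0x25007 [P=1 RW=1 US=1 PS=0]
  L1: frame=0x25 idx=30 entry=0x27007 [P=1 RW=1 US=1 PS=0]
  → PA=0x274A8  (2 entries read)

Access #2 PA: 0x204CB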